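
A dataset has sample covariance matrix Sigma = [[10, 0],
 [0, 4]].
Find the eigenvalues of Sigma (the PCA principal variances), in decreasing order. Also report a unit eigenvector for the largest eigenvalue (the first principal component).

Step 1 — characteristic polynomial of 2×2 Sigma:
  det(Sigma - λI) = λ² - trace · λ + det = 0.
  trace = 10 + 4 = 14, det = 10·4 - (0)² = 40.
Step 2 — discriminant:
  Δ = trace² - 4·det = 196 - 160 = 36.
Step 3 — eigenvalues:
  λ = (trace ± √Δ)/2 = (14 ± 6)/2,
  λ_1 = 10,  λ_2 = 4.

Step 4 — unit eigenvector for λ_1: Sigma is diagonal, so its eigenvectors are the coordinate axes. λ_1 = 10 is the diagonal entry on the first coordinate axis, hence
  v_1 = (1, 0) (||v_1|| = 1).

λ_1 = 10,  λ_2 = 4;  v_1 ≈ (1, 0)


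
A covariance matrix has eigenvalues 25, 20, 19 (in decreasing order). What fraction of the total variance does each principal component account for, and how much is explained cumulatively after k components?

Step 1 — total variance = trace(Sigma) = Σ λ_i = 25 + 20 + 19 = 64.

Step 2 — fraction explained by component i = λ_i / Σ λ:
  PC1: 25/64 = 0.3906
  PC2: 20/64 = 0.3125
  PC3: 19/64 = 0.2969

Step 3 — cumulative fraction after k components = (λ_1 + ... + λ_k) / Σ λ:
  k = 1: 25/64 = 0.3906
  k = 2: (25 + 20)/64 = 45/64 = 0.7031
  k = 3: (25 + 20 + 19)/64 = 64/64 = 1

Summary (fraction, with percent):

explained: PC1 0.3906 (39.06%), PC2 0.3125 (31.25%), PC3 0.2969 (29.69%);  cumulative: 0.3906, 0.7031, 1


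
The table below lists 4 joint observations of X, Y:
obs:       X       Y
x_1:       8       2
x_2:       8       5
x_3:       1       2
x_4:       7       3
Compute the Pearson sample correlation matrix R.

Step 1 — column means:
  mean(X) = (8 + 8 + 1 + 7) / 4 = 24/4 = 6
  mean(Y) = (2 + 5 + 2 + 3) / 4 = 12/4 = 3

Step 2 — sample variances and covariances s[i,j] = (1/(n-1)) · Σ_k (x_{k,i} - mean_i) · (x_{k,j} - mean_j), with n-1 = 3:
  s[X,X] = ((2)·(2) + (2)·(2) + (-5)·(-5) + (1)·(1)) / 3 = 34/3 = 11.3333
  s[X,Y] = ((2)·(-1) + (2)·(2) + (-5)·(-1) + (1)·(0)) / 3 = 7/3 = 2.3333
  s[Y,Y] = ((-1)·(-1) + (2)·(2) + (-1)·(-1) + (0)·(0)) / 3 = 6/3 = 2
  Sample standard deviations s_i = √(s[i,i]):
  s(X) = √(11.3333) = 3.3665
  s(Y) = √(2) = 1.4142

Step 3 — r_{ij} = s_{ij} / (s_i · s_j):
  r[X,X] = 1 (diagonal).
  r[X,Y] = 2.3333 / (3.3665 · 1.4142) = 2.3333 / 4.761 = 0.4901
  r[Y,Y] = 1 (diagonal).

R is symmetric with unit diagonal. Assembling:

R = [[1, 0.4901],
 [0.4901, 1]]


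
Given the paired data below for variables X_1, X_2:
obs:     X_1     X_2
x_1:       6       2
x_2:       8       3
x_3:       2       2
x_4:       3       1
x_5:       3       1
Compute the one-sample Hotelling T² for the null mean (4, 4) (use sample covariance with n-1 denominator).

Step 1 — sample mean vector:
  mean(X_1) = (6 + 8 + 2 + 3 + 3) / 5 = 22/5 = 4.4
  mean(X_2) = (2 + 3 + 2 + 1 + 1) / 5 = 9/5 = 1.8
  x̄ = (4.4, 1.8),  deviation x̄ - mu_0 = (4.4, 1.8) - (4, 4) = (0.4, -2.2).

Step 2 — sample covariance matrix, S[i,j] = (1/(n-1)) · Σ_k (x_{k,i} - mean_i) · (x_{k,j} - mean_j), divisor n-1 = 4:
  S[X_1,X_1] = ((1.6)·(1.6) + (3.6)·(3.6) + (-2.4)·(-2.4) + (-1.4)·(-1.4) + (-1.4)·(-1.4)) / 4 = 25.2/4 = 6.3
  S[X_1,X_2] = ((1.6)·(0.2) + (3.6)·(1.2) + (-2.4)·(0.2) + (-1.4)·(-0.8) + (-1.4)·(-0.8)) / 4 = 6.4/4 = 1.6
  S[X_2,X_2] = ((0.2)·(0.2) + (1.2)·(1.2) + (0.2)·(0.2) + (-0.8)·(-0.8) + (-0.8)·(-0.8)) / 4 = 2.8/4 = 0.7
  S = [[6.3, 1.6],
 [1.6, 0.7]].

Step 3 — invert S. det(S) = 6.3·0.7 - (1.6)² = 1.85.
  S^{-1} = (1/det) · [[d, -b], [-b, a]] = [[0.3784, -0.8649],
 [-0.8649, 3.4054]].

Step 4 — quadratic form (x̄ - mu_0)^T · S^{-1} · (x̄ - mu_0):
  S^{-1} · (x̄ - mu_0) = (2.0541, -7.8378),
  (x̄ - mu_0)^T · [...] = (0.4)·(2.0541) + (-2.2)·(-7.8378) = 18.0649.

Step 5 — scale by n: T² = 5 · 18.0649 = 90.3243.

T² ≈ 90.3243


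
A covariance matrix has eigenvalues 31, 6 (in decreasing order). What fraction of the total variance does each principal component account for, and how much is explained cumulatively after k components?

Step 1 — total variance = trace(Sigma) = Σ λ_i = 31 + 6 = 37.

Step 2 — fraction explained by component i = λ_i / Σ λ:
  PC1: 31/37 = 0.8378
  PC2: 6/37 = 0.1622

Step 3 — cumulative fraction after k components = (λ_1 + ... + λ_k) / Σ λ:
  k = 1: 31/37 = 0.8378
  k = 2: (31 + 6)/37 = 37/37 = 1

Summary (fraction, with percent):

explained: PC1 0.8378 (83.78%), PC2 0.1622 (16.22%);  cumulative: 0.8378, 1


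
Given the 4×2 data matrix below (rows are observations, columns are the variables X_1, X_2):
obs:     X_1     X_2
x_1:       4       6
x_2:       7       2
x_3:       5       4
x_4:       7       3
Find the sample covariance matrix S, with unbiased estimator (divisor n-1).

Step 1 — column means:
  mean(X_1) = (4 + 7 + 5 + 7) / 4 = 23/4 = 5.75
  mean(X_2) = (6 + 2 + 4 + 3) / 4 = 15/4 = 3.75

Step 2 — sample covariance S[i,j] = (1/(n-1)) · Σ_k (x_{k,i} - mean_i) · (x_{k,j} - mean_j), with n-1 = 3.
  S[X_1,X_1] = ((-1.75)·(-1.75) + (1.25)·(1.25) + (-0.75)·(-0.75) + (1.25)·(1.25)) / 3 = 6.75/3 = 2.25
  S[X_1,X_2] = ((-1.75)·(2.25) + (1.25)·(-1.75) + (-0.75)·(0.25) + (1.25)·(-0.75)) / 3 = -7.25/3 = -2.4167
  S[X_2,X_2] = ((2.25)·(2.25) + (-1.75)·(-1.75) + (0.25)·(0.25) + (-0.75)·(-0.75)) / 3 = 8.75/3 = 2.9167

S is symmetric (S[j,i] = S[i,j]). Assembling:

S = [[2.25, -2.4167],
 [-2.4167, 2.9167]]


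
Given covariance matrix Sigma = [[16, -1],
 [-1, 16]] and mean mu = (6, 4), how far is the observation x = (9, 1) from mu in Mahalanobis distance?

Step 1 — centre the observation: (x - mu) = (3, -3).

Step 2 — invert Sigma. det(Sigma) = 16·16 - (-1)² = 255.
  Sigma^{-1} = (1/det) · [[d, -b], [-b, a]] = [[0.0627, 0.0039],
 [0.0039, 0.0627]].

Step 3 — form the quadratic (x - mu)^T · Sigma^{-1} · (x - mu):
  Sigma^{-1} · (x - mu) = (0.1765, -0.1765).
  (x - mu)^T · [Sigma^{-1} · (x - mu)] = (3)·(0.1765) + (-3)·(-0.1765) = 1.0588.

Step 4 — take square root: d = √(1.0588) ≈ 1.029.

d(x, mu) = √(1.0588) ≈ 1.029


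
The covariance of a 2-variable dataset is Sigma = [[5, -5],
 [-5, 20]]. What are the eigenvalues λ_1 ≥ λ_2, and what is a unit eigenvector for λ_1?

Step 1 — characteristic polynomial of 2×2 Sigma:
  det(Sigma - λI) = λ² - trace · λ + det = 0.
  trace = 5 + 20 = 25, det = 5·20 - (-5)² = 75.
Step 2 — discriminant:
  Δ = trace² - 4·det = 625 - 300 = 325.
Step 3 — eigenvalues:
  λ = (trace ± √Δ)/2 = (25 ± 18.0278)/2,
  λ_1 = 21.5139,  λ_2 = 3.4861.

Step 4 — unit eigenvector for λ_1: solve (Sigma - λ_1 I)v = 0. First row:
  (5 - 21.5139)·v_x + (-5)·v_y = 0, i.e. (-16.5139)·v_x + (-5)·v_y = 0,
  so v ∝ (b, λ_1 - a) = (-5, 16.5139); multiply by -1 so the first entry is positive: u = (5, -16.5139).
  ||u|| = √((5)² + (-16.5139)²) = √(297.7082) ≈ 17.2542,
  v_1 = u/||u|| ≈ (0.2898, -0.9571) (||v_1|| = 1).

λ_1 = 21.5139,  λ_2 = 3.4861;  v_1 ≈ (0.2898, -0.9571)


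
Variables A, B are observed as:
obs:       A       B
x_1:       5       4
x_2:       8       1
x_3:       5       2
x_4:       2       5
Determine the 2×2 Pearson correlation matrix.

Step 1 — column means:
  mean(A) = (5 + 8 + 5 + 2) / 4 = 20/4 = 5
  mean(B) = (4 + 1 + 2 + 5) / 4 = 12/4 = 3

Step 2 — sample variances and covariances s[i,j] = (1/(n-1)) · Σ_k (x_{k,i} - mean_i) · (x_{k,j} - mean_j), with n-1 = 3:
  s[A,A] = ((0)·(0) + (3)·(3) + (0)·(0) + (-3)·(-3)) / 3 = 18/3 = 6
  s[A,B] = ((0)·(1) + (3)·(-2) + (0)·(-1) + (-3)·(2)) / 3 = -12/3 = -4
  s[B,B] = ((1)·(1) + (-2)·(-2) + (-1)·(-1) + (2)·(2)) / 3 = 10/3 = 3.3333
  Sample standard deviations s_i = √(s[i,i]):
  s(A) = √(6) = 2.4495
  s(B) = √(3.3333) = 1.8257

Step 3 — r_{ij} = s_{ij} / (s_i · s_j):
  r[A,A] = 1 (diagonal).
  r[A,B] = -4 / (2.4495 · 1.8257) = -4 / 4.4721 = -0.8944
  r[B,B] = 1 (diagonal).

R is symmetric with unit diagonal. Assembling:

R = [[1, -0.8944],
 [-0.8944, 1]]


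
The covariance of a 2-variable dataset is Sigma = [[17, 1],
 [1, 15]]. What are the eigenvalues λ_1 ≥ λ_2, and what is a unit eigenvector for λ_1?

Step 1 — characteristic polynomial of 2×2 Sigma:
  det(Sigma - λI) = λ² - trace · λ + det = 0.
  trace = 17 + 15 = 32, det = 17·15 - (1)² = 254.
Step 2 — discriminant:
  Δ = trace² - 4·det = 1024 - 1016 = 8.
Step 3 — eigenvalues:
  λ = (trace ± √Δ)/2 = (32 ± 2.8284)/2,
  λ_1 = 17.4142,  λ_2 = 14.5858.

Step 4 — unit eigenvector for λ_1: solve (Sigma - λ_1 I)v = 0. First row:
  (17 - 17.4142)·v_x + (1)·v_y = 0, i.e. (-0.4142)·v_x + (1)·v_y = 0,
  so v ∝ (b, λ_1 - a) = (1, 0.4142) = u.
  ||u|| = √((1)² + (0.4142)²) = √(1.1716) ≈ 1.0824,
  v_1 = u/||u|| ≈ (0.9239, 0.3827) (||v_1|| = 1).

λ_1 = 17.4142,  λ_2 = 14.5858;  v_1 ≈ (0.9239, 0.3827)


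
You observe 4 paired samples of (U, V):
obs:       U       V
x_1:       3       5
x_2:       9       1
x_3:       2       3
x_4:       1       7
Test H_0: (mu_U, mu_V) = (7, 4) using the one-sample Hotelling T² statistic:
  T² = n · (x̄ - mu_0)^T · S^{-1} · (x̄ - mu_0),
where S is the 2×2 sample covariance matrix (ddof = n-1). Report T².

Step 1 — sample mean vector:
  mean(U) = (3 + 9 + 2 + 1) / 4 = 15/4 = 3.75
  mean(V) = (5 + 1 + 3 + 7) / 4 = 16/4 = 4
  x̄ = (3.75, 4),  deviation x̄ - mu_0 = (3.75, 4) - (7, 4) = (-3.25, 0).

Step 2 — sample covariance matrix, S[i,j] = (1/(n-1)) · Σ_k (x_{k,i} - mean_i) · (x_{k,j} - mean_j), divisor n-1 = 3:
  S[U,U] = ((-0.75)·(-0.75) + (5.25)·(5.25) + (-1.75)·(-1.75) + (-2.75)·(-2.75)) / 3 = 38.75/3 = 12.9167
  S[U,V] = ((-0.75)·(1) + (5.25)·(-3) + (-1.75)·(-1) + (-2.75)·(3)) / 3 = -23/3 = -7.6667
  S[V,V] = ((1)·(1) + (-3)·(-3) + (-1)·(-1) + (3)·(3)) / 3 = 20/3 = 6.6667
  S = [[12.9167, -7.6667],
 [-7.6667, 6.6667]].

Step 3 — invert S. det(S) = 12.9167·6.6667 - (-7.6667)² = 27.3333.
  S^{-1} = (1/det) · [[d, -b], [-b, a]] = [[0.2439, 0.2805],
 [0.2805, 0.4726]].

Step 4 — quadratic form (x̄ - mu_0)^T · S^{-1} · (x̄ - mu_0):
  S^{-1} · (x̄ - mu_0) = (-0.7927, -0.9116),
  (x̄ - mu_0)^T · [...] = (-3.25)·(-0.7927) + (0)·(-0.9116) = 2.5762.

Step 5 — scale by n: T² = 4 · 2.5762 = 10.3049.

T² ≈ 10.3049


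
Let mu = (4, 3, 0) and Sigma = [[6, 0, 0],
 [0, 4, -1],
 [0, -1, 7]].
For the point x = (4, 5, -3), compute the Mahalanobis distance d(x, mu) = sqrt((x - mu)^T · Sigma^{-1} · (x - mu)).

Step 1 — centre the observation: (x - mu) = (0, 2, -3).

Step 2 — invert Sigma (cofactor / det for 3×3, or solve directly):
  Sigma^{-1} = [[0.1667, 0, 0],
 [0, 0.2593, 0.037],
 [0, 0.037, 0.1481]].

Step 3 — form the quadratic (x - mu)^T · Sigma^{-1} · (x - mu):
  Sigma^{-1} · (x - mu) = (0, 0.4074, -0.3704).
  (x - mu)^T · [Sigma^{-1} · (x - mu)] = (0)·(0) + (2)·(0.4074) + (-3)·(-0.3704) = 1.9259.

Step 4 — take square root: d = √(1.9259) ≈ 1.3878.

d(x, mu) = √(1.9259) ≈ 1.3878


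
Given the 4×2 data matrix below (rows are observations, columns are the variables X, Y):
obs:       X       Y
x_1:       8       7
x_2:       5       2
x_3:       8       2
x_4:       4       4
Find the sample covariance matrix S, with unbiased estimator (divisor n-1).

Step 1 — column means:
  mean(X) = (8 + 5 + 8 + 4) / 4 = 25/4 = 6.25
  mean(Y) = (7 + 2 + 2 + 4) / 4 = 15/4 = 3.75

Step 2 — sample covariance S[i,j] = (1/(n-1)) · Σ_k (x_{k,i} - mean_i) · (x_{k,j} - mean_j), with n-1 = 3.
  S[X,X] = ((1.75)·(1.75) + (-1.25)·(-1.25) + (1.75)·(1.75) + (-2.25)·(-2.25)) / 3 = 12.75/3 = 4.25
  S[X,Y] = ((1.75)·(3.25) + (-1.25)·(-1.75) + (1.75)·(-1.75) + (-2.25)·(0.25)) / 3 = 4.25/3 = 1.4167
  S[Y,Y] = ((3.25)·(3.25) + (-1.75)·(-1.75) + (-1.75)·(-1.75) + (0.25)·(0.25)) / 3 = 16.75/3 = 5.5833

S is symmetric (S[j,i] = S[i,j]). Assembling:

S = [[4.25, 1.4167],
 [1.4167, 5.5833]]


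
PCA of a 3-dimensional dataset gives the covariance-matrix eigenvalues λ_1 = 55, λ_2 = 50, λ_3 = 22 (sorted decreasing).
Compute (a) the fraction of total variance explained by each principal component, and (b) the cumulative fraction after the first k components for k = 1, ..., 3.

Step 1 — total variance = trace(Sigma) = Σ λ_i = 55 + 50 + 22 = 127.

Step 2 — fraction explained by component i = λ_i / Σ λ:
  PC1: 55/127 = 0.4331
  PC2: 50/127 = 0.3937
  PC3: 22/127 = 0.1732

Step 3 — cumulative fraction after k components = (λ_1 + ... + λ_k) / Σ λ:
  k = 1: 55/127 = 0.4331
  k = 2: (55 + 50)/127 = 105/127 = 0.8268
  k = 3: (55 + 50 + 22)/127 = 127/127 = 1

Summary (fraction, with percent):

explained: PC1 0.4331 (43.31%), PC2 0.3937 (39.37%), PC3 0.1732 (17.32%);  cumulative: 0.4331, 0.8268, 1


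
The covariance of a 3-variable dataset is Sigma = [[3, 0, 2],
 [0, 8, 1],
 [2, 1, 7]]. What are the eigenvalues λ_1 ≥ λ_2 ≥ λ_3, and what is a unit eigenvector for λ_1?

Step 1 — characteristic polynomial p(λ) = det(λI - Sigma) = λ³ - tr·λ² + c_1·λ - det, where tr = trace, c_1 = sum of the principal 2×2 minors, det = det(Sigma):
  tr = 3 + 8 + 7 = 18,
  c_1 = (3·8 - (0)²) + (3·7 - (2)²) + (8·7 - (1)²) = 24 + 17 + 55 = 96,
  det = 3·(8·7 - (1)²) - (0)·((0)·7 - (1)·(2)) + (2)·((0)·(1) - 8·(2)) = 3·(55) - (0)·(-2) + (2)·(-16) = 133.
  So p(λ) = λ³ - 18λ² + 96λ - 133.
Step 2 — look for an integer root (rational root theorem: any rational root is an integer divisor of 133). Testing λ = 7:
  p(7) = 343 - 882 + 672 - 133 = 0  ✓
  Dividing out (λ - 7): p(λ) = (λ - 7)(λ² - 11λ + 19).
Step 3 — remaining eigenvalues from the quadratic λ² - 11λ + 19 = 0:
  Δ = 11² - 4·19 = 121 - 76 = 45,  λ = (11 ± √45)/2 = (11 ± 6.7082)/2 ≈ 8.8541 or 2.1459.
  Sorted: λ_1 = 8.8541,  λ_2 = 7,  λ_3 = 2.1459  (check: sum = 18 = tr ✓).

Step 4 — unit eigenvector for λ_1 ≈ 8.8541: v spans the null space of (Sigma - λ_1 I), whose rows are
  r_1 = (-5.8541, 0, 2),  r_2 = (0, -0.8541, 1),  r_3 = (2, 1, -1.8541).
  v is orthogonal to every row, so take v ∝ r_1 × r_2 = ((0)·(1) - (2)·(-0.8541), (2)·(0) - (-5.8541)·(1), (-5.8541)·(-0.8541) - (0)·(0)) ≈ (1.7082, 5.8541, 5).
  Let u = (1.7082, 5.8541, 5).
  ||u|| = √((1.7082)² + (5.8541)² + (5)²) = √(62.1885) ≈ 7.886,  v_1 = u/||u|| ≈ (0.2166, 0.7423, 0.634) (||v_1|| = 1).

λ_1 = 8.8541,  λ_2 = 7,  λ_3 = 2.1459;  v_1 ≈ (0.2166, 0.7423, 0.634)


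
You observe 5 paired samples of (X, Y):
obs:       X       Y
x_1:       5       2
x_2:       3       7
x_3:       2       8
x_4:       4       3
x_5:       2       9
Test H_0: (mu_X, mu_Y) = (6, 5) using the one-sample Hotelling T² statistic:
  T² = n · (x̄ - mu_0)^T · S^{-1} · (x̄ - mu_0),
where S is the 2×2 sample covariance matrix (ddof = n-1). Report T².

Step 1 — sample mean vector:
  mean(X) = (5 + 3 + 2 + 4 + 2) / 5 = 16/5 = 3.2
  mean(Y) = (2 + 7 + 8 + 3 + 9) / 5 = 29/5 = 5.8
  x̄ = (3.2, 5.8),  deviation x̄ - mu_0 = (3.2, 5.8) - (6, 5) = (-2.8, 0.8).

Step 2 — sample covariance matrix, S[i,j] = (1/(n-1)) · Σ_k (x_{k,i} - mean_i) · (x_{k,j} - mean_j), divisor n-1 = 4:
  S[X,X] = ((1.8)·(1.8) + (-0.2)·(-0.2) + (-1.2)·(-1.2) + (0.8)·(0.8) + (-1.2)·(-1.2)) / 4 = 6.8/4 = 1.7
  S[X,Y] = ((1.8)·(-3.8) + (-0.2)·(1.2) + (-1.2)·(2.2) + (0.8)·(-2.8) + (-1.2)·(3.2)) / 4 = -15.8/4 = -3.95
  S[Y,Y] = ((-3.8)·(-3.8) + (1.2)·(1.2) + (2.2)·(2.2) + (-2.8)·(-2.8) + (3.2)·(3.2)) / 4 = 38.8/4 = 9.7
  S = [[1.7, -3.95],
 [-3.95, 9.7]].

Step 3 — invert S. det(S) = 1.7·9.7 - (-3.95)² = 0.8875.
  S^{-1} = (1/det) · [[d, -b], [-b, a]] = [[10.9296, 4.4507],
 [4.4507, 1.9155]].

Step 4 — quadratic form (x̄ - mu_0)^T · S^{-1} · (x̄ - mu_0):
  S^{-1} · (x̄ - mu_0) = (-27.0423, -10.9296),
  (x̄ - mu_0)^T · [...] = (-2.8)·(-27.0423) + (0.8)·(-10.9296) = 66.9746.

Step 5 — scale by n: T² = 5 · 66.9746 = 334.8732.

T² ≈ 334.8732


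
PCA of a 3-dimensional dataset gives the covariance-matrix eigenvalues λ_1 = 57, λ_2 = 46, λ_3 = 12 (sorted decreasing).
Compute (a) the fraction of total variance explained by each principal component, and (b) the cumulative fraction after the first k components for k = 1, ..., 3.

Step 1 — total variance = trace(Sigma) = Σ λ_i = 57 + 46 + 12 = 115.

Step 2 — fraction explained by component i = λ_i / Σ λ:
  PC1: 57/115 = 0.4957
  PC2: 46/115 = 0.4
  PC3: 12/115 = 0.1043

Step 3 — cumulative fraction after k components = (λ_1 + ... + λ_k) / Σ λ:
  k = 1: 57/115 = 0.4957
  k = 2: (57 + 46)/115 = 103/115 = 0.8957
  k = 3: (57 + 46 + 12)/115 = 115/115 = 1

Summary (fraction, with percent):

explained: PC1 0.4957 (49.57%), PC2 0.4 (40%), PC3 0.1043 (10.43%);  cumulative: 0.4957, 0.8957, 1


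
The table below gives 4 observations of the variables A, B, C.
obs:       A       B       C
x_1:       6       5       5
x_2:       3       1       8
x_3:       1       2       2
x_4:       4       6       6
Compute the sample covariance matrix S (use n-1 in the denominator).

Step 1 — column means:
  mean(A) = (6 + 3 + 1 + 4) / 4 = 14/4 = 3.5
  mean(B) = (5 + 1 + 2 + 6) / 4 = 14/4 = 3.5
  mean(C) = (5 + 8 + 2 + 6) / 4 = 21/4 = 5.25

Step 2 — sample covariance S[i,j] = (1/(n-1)) · Σ_k (x_{k,i} - mean_i) · (x_{k,j} - mean_j), with n-1 = 3.
  S[A,A] = ((2.5)·(2.5) + (-0.5)·(-0.5) + (-2.5)·(-2.5) + (0.5)·(0.5)) / 3 = 13/3 = 4.3333
  S[A,B] = ((2.5)·(1.5) + (-0.5)·(-2.5) + (-2.5)·(-1.5) + (0.5)·(2.5)) / 3 = 10/3 = 3.3333
  S[A,C] = ((2.5)·(-0.25) + (-0.5)·(2.75) + (-2.5)·(-3.25) + (0.5)·(0.75)) / 3 = 6.5/3 = 2.1667
  S[B,B] = ((1.5)·(1.5) + (-2.5)·(-2.5) + (-1.5)·(-1.5) + (2.5)·(2.5)) / 3 = 17/3 = 5.6667
  S[B,C] = ((1.5)·(-0.25) + (-2.5)·(2.75) + (-1.5)·(-3.25) + (2.5)·(0.75)) / 3 = -0.5/3 = -0.1667
  S[C,C] = ((-0.25)·(-0.25) + (2.75)·(2.75) + (-3.25)·(-3.25) + (0.75)·(0.75)) / 3 = 18.75/3 = 6.25

S is symmetric (S[j,i] = S[i,j]). Assembling:

S = [[4.3333, 3.3333, 2.1667],
 [3.3333, 5.6667, -0.1667],
 [2.1667, -0.1667, 6.25]]


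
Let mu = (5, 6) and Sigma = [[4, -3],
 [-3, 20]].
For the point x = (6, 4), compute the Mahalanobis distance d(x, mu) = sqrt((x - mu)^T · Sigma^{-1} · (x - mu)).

Step 1 — centre the observation: (x - mu) = (1, -2).

Step 2 — invert Sigma. det(Sigma) = 4·20 - (-3)² = 71.
  Sigma^{-1} = (1/det) · [[d, -b], [-b, a]] = [[0.2817, 0.0423],
 [0.0423, 0.0563]].

Step 3 — form the quadratic (x - mu)^T · Sigma^{-1} · (x - mu):
  Sigma^{-1} · (x - mu) = (0.1972, -0.0704).
  (x - mu)^T · [Sigma^{-1} · (x - mu)] = (1)·(0.1972) + (-2)·(-0.0704) = 0.338.

Step 4 — take square root: d = √(0.338) ≈ 0.5814.

d(x, mu) = √(0.338) ≈ 0.5814


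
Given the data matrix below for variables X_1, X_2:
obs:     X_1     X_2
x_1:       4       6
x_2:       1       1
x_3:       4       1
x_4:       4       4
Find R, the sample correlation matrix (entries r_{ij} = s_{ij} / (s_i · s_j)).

Step 1 — column means:
  mean(X_1) = (4 + 1 + 4 + 4) / 4 = 13/4 = 3.25
  mean(X_2) = (6 + 1 + 1 + 4) / 4 = 12/4 = 3

Step 2 — sample variances and covariances s[i,j] = (1/(n-1)) · Σ_k (x_{k,i} - mean_i) · (x_{k,j} - mean_j), with n-1 = 3:
  s[X_1,X_1] = ((0.75)·(0.75) + (-2.25)·(-2.25) + (0.75)·(0.75) + (0.75)·(0.75)) / 3 = 6.75/3 = 2.25
  s[X_1,X_2] = ((0.75)·(3) + (-2.25)·(-2) + (0.75)·(-2) + (0.75)·(1)) / 3 = 6/3 = 2
  s[X_2,X_2] = ((3)·(3) + (-2)·(-2) + (-2)·(-2) + (1)·(1)) / 3 = 18/3 = 6
  Sample standard deviations s_i = √(s[i,i]):
  s(X_1) = √(2.25) = 1.5
  s(X_2) = √(6) = 2.4495

Step 3 — r_{ij} = s_{ij} / (s_i · s_j):
  r[X_1,X_1] = 1 (diagonal).
  r[X_1,X_2] = 2 / (1.5 · 2.4495) = 2 / 3.6742 = 0.5443
  r[X_2,X_2] = 1 (diagonal).

R is symmetric with unit diagonal. Assembling:

R = [[1, 0.5443],
 [0.5443, 1]]


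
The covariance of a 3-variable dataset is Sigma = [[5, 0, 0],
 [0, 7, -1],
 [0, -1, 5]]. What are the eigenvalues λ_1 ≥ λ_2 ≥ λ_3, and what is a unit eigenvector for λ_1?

Step 1 — characteristic polynomial p(λ) = det(λI - Sigma) = λ³ - tr·λ² + c_1·λ - det, where tr = trace, c_1 = sum of the principal 2×2 minors, det = det(Sigma):
  tr = 5 + 7 + 5 = 17,
  c_1 = (5·7 - (0)²) + (5·5 - (0)²) + (7·5 - (-1)²) = 35 + 25 + 34 = 94,
  det = 5·(7·5 - (-1)²) - (0)·((0)·5 - (-1)·(0)) + (0)·((0)·(-1) - 7·(0)) = 5·(34) - (0)·(0) + (0)·(0) = 170.
  So p(λ) = λ³ - 17λ² + 94λ - 170.
Step 2 — look for an integer root (rational root theorem: any rational root is an integer divisor of 170). Testing λ = 5:
  p(5) = 125 - 425 + 470 - 170 = 0  ✓
  Dividing out (λ - 5): p(λ) = (λ - 5)(λ² - 12λ + 34).
Step 3 — remaining eigenvalues from the quadratic λ² - 12λ + 34 = 0:
  Δ = 12² - 4·34 = 144 - 136 = 8,  λ = (12 ± √8)/2 = (12 ± 2.8284)/2 ≈ 7.4142 or 4.5858.
  Sorted: λ_1 = 7.4142,  λ_2 = 5,  λ_3 = 4.5858  (check: sum = 17 = tr ✓).

Step 4 — unit eigenvector for λ_1 ≈ 7.4142: v spans the null space of (Sigma - λ_1 I), whose rows are
  r_1 = (-2.4142, 0, 0),  r_2 = (0, -0.4142, -1),  r_3 = (0, -1, -2.4142).
  v is orthogonal to every row, so take v ∝ r_1 × r_2 = ((0)·(-1) - (0)·(-0.4142), (0)·(0) - (-2.4142)·(-1), (-2.4142)·(-0.4142) - (0)·(0)) ≈ (0, -2.4142, 1).
  Rescale (multiply by -1 so the first nonzero entry is positive): u = (0, 2.4142, -1).
  ||u|| = √((0)² + (2.4142)² + (-1)²) = √(6.8284) ≈ 2.6131,  v_1 = u/||u|| ≈ (0, 0.9239, -0.3827) (||v_1|| = 1).

λ_1 = 7.4142,  λ_2 = 5,  λ_3 = 4.5858;  v_1 ≈ (0, 0.9239, -0.3827)


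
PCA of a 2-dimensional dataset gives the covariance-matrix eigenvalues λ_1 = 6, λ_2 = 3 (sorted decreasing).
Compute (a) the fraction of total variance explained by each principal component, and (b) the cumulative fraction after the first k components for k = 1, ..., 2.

Step 1 — total variance = trace(Sigma) = Σ λ_i = 6 + 3 = 9.

Step 2 — fraction explained by component i = λ_i / Σ λ:
  PC1: 6/9 = 0.6667
  PC2: 3/9 = 0.3333

Step 3 — cumulative fraction after k components = (λ_1 + ... + λ_k) / Σ λ:
  k = 1: 6/9 = 0.6667
  k = 2: (6 + 3)/9 = 9/9 = 1

Summary (fraction, with percent):

explained: PC1 0.6667 (66.67%), PC2 0.3333 (33.33%);  cumulative: 0.6667, 1


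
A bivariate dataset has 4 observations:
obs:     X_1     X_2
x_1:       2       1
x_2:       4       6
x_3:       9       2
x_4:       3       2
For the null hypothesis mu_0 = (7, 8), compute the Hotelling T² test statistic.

Step 1 — sample mean vector:
  mean(X_1) = (2 + 4 + 9 + 3) / 4 = 18/4 = 4.5
  mean(X_2) = (1 + 6 + 2 + 2) / 4 = 11/4 = 2.75
  x̄ = (4.5, 2.75),  deviation x̄ - mu_0 = (4.5, 2.75) - (7, 8) = (-2.5, -5.25).

Step 2 — sample covariance matrix, S[i,j] = (1/(n-1)) · Σ_k (x_{k,i} - mean_i) · (x_{k,j} - mean_j), divisor n-1 = 3:
  S[X_1,X_1] = ((-2.5)·(-2.5) + (-0.5)·(-0.5) + (4.5)·(4.5) + (-1.5)·(-1.5)) / 3 = 29/3 = 9.6667
  S[X_1,X_2] = ((-2.5)·(-1.75) + (-0.5)·(3.25) + (4.5)·(-0.75) + (-1.5)·(-0.75)) / 3 = 0.5/3 = 0.1667
  S[X_2,X_2] = ((-1.75)·(-1.75) + (3.25)·(3.25) + (-0.75)·(-0.75) + (-0.75)·(-0.75)) / 3 = 14.75/3 = 4.9167
  S = [[9.6667, 0.1667],
 [0.1667, 4.9167]].

Step 3 — invert S. det(S) = 9.6667·4.9167 - (0.1667)² = 47.5.
  S^{-1} = (1/det) · [[d, -b], [-b, a]] = [[0.1035, -0.0035],
 [-0.0035, 0.2035]].

Step 4 — quadratic form (x̄ - mu_0)^T · S^{-1} · (x̄ - mu_0):
  S^{-1} · (x̄ - mu_0) = (-0.2404, -1.0596),
  (x̄ - mu_0)^T · [...] = (-2.5)·(-0.2404) + (-5.25)·(-1.0596) = 6.164.

Step 5 — scale by n: T² = 4 · 6.164 = 24.6561.

T² ≈ 24.6561


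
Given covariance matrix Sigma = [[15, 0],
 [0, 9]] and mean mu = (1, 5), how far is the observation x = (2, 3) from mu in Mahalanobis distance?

Step 1 — centre the observation: (x - mu) = (1, -2).

Step 2 — invert Sigma. det(Sigma) = 15·9 - (0)² = 135.
  Sigma^{-1} = (1/det) · [[d, -b], [-b, a]] = [[0.0667, 0],
 [0, 0.1111]].

Step 3 — form the quadratic (x - mu)^T · Sigma^{-1} · (x - mu):
  Sigma^{-1} · (x - mu) = (0.0667, -0.2222).
  (x - mu)^T · [Sigma^{-1} · (x - mu)] = (1)·(0.0667) + (-2)·(-0.2222) = 0.5111.

Step 4 — take square root: d = √(0.5111) ≈ 0.7149.

d(x, mu) = √(0.5111) ≈ 0.7149


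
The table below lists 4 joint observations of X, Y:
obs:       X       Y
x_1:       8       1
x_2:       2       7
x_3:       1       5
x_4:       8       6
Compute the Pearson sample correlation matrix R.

Step 1 — column means:
  mean(X) = (8 + 2 + 1 + 8) / 4 = 19/4 = 4.75
  mean(Y) = (1 + 7 + 5 + 6) / 4 = 19/4 = 4.75

Step 2 — sample variances and covariances s[i,j] = (1/(n-1)) · Σ_k (x_{k,i} - mean_i) · (x_{k,j} - mean_j), with n-1 = 3:
  s[X,X] = ((3.25)·(3.25) + (-2.75)·(-2.75) + (-3.75)·(-3.75) + (3.25)·(3.25)) / 3 = 42.75/3 = 14.25
  s[X,Y] = ((3.25)·(-3.75) + (-2.75)·(2.25) + (-3.75)·(0.25) + (3.25)·(1.25)) / 3 = -15.25/3 = -5.0833
  s[Y,Y] = ((-3.75)·(-3.75) + (2.25)·(2.25) + (0.25)·(0.25) + (1.25)·(1.25)) / 3 = 20.75/3 = 6.9167
  Sample standard deviations s_i = √(s[i,i]):
  s(X) = √(14.25) = 3.7749
  s(Y) = √(6.9167) = 2.63

Step 3 — r_{ij} = s_{ij} / (s_i · s_j):
  r[X,X] = 1 (diagonal).
  r[X,Y] = -5.0833 / (3.7749 · 2.63) = -5.0833 / 9.9279 = -0.512
  r[Y,Y] = 1 (diagonal).

R is symmetric with unit diagonal. Assembling:

R = [[1, -0.512],
 [-0.512, 1]]


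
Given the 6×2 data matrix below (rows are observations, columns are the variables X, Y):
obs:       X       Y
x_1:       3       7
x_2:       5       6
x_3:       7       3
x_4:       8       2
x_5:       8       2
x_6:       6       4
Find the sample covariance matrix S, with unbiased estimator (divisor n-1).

Step 1 — column means:
  mean(X) = (3 + 5 + 7 + 8 + 8 + 6) / 6 = 37/6 = 6.1667
  mean(Y) = (7 + 6 + 3 + 2 + 2 + 4) / 6 = 24/6 = 4

Step 2 — sample covariance S[i,j] = (1/(n-1)) · Σ_k (x_{k,i} - mean_i) · (x_{k,j} - mean_j), with n-1 = 5.
  S[X,X] = ((-3.1667)·(-3.1667) + (-1.1667)·(-1.1667) + (0.8333)·(0.8333) + (1.8333)·(1.8333) + (1.8333)·(1.8333) + (-0.1667)·(-0.1667)) / 5 = 18.8333/5 = 3.7667
  S[X,Y] = ((-3.1667)·(3) + (-1.1667)·(2) + (0.8333)·(-1) + (1.8333)·(-2) + (1.8333)·(-2) + (-0.1667)·(0)) / 5 = -20/5 = -4
  S[Y,Y] = ((3)·(3) + (2)·(2) + (-1)·(-1) + (-2)·(-2) + (-2)·(-2) + (0)·(0)) / 5 = 22/5 = 4.4

S is symmetric (S[j,i] = S[i,j]). Assembling:

S = [[3.7667, -4],
 [-4, 4.4]]


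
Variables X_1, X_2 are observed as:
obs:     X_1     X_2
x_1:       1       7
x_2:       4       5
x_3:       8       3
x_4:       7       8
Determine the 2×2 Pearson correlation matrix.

Step 1 — column means:
  mean(X_1) = (1 + 4 + 8 + 7) / 4 = 20/4 = 5
  mean(X_2) = (7 + 5 + 3 + 8) / 4 = 23/4 = 5.75

Step 2 — sample variances and covariances s[i,j] = (1/(n-1)) · Σ_k (x_{k,i} - mean_i) · (x_{k,j} - mean_j), with n-1 = 3:
  s[X_1,X_1] = ((-4)·(-4) + (-1)·(-1) + (3)·(3) + (2)·(2)) / 3 = 30/3 = 10
  s[X_1,X_2] = ((-4)·(1.25) + (-1)·(-0.75) + (3)·(-2.75) + (2)·(2.25)) / 3 = -8/3 = -2.6667
  s[X_2,X_2] = ((1.25)·(1.25) + (-0.75)·(-0.75) + (-2.75)·(-2.75) + (2.25)·(2.25)) / 3 = 14.75/3 = 4.9167
  Sample standard deviations s_i = √(s[i,i]):
  s(X_1) = √(10) = 3.1623
  s(X_2) = √(4.9167) = 2.2174

Step 3 — r_{ij} = s_{ij} / (s_i · s_j):
  r[X_1,X_1] = 1 (diagonal).
  r[X_1,X_2] = -2.6667 / (3.1623 · 2.2174) = -2.6667 / 7.0119 = -0.3803
  r[X_2,X_2] = 1 (diagonal).

R is symmetric with unit diagonal. Assembling:

R = [[1, -0.3803],
 [-0.3803, 1]]


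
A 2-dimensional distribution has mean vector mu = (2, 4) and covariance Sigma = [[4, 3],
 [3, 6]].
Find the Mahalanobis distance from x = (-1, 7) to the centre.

Step 1 — centre the observation: (x - mu) = (-3, 3).

Step 2 — invert Sigma. det(Sigma) = 4·6 - (3)² = 15.
  Sigma^{-1} = (1/det) · [[d, -b], [-b, a]] = [[0.4, -0.2],
 [-0.2, 0.2667]].

Step 3 — form the quadratic (x - mu)^T · Sigma^{-1} · (x - mu):
  Sigma^{-1} · (x - mu) = (-1.8, 1.4).
  (x - mu)^T · [Sigma^{-1} · (x - mu)] = (-3)·(-1.8) + (3)·(1.4) = 9.6.

Step 4 — take square root: d = √(9.6) ≈ 3.0984.

d(x, mu) = √(9.6) ≈ 3.0984


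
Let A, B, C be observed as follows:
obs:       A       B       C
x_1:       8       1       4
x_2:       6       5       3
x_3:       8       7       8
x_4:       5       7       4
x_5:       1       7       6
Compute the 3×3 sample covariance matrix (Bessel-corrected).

Step 1 — column means:
  mean(A) = (8 + 6 + 8 + 5 + 1) / 5 = 28/5 = 5.6
  mean(B) = (1 + 5 + 7 + 7 + 7) / 5 = 27/5 = 5.4
  mean(C) = (4 + 3 + 8 + 4 + 6) / 5 = 25/5 = 5

Step 2 — sample covariance S[i,j] = (1/(n-1)) · Σ_k (x_{k,i} - mean_i) · (x_{k,j} - mean_j), with n-1 = 4.
  S[A,A] = ((2.4)·(2.4) + (0.4)·(0.4) + (2.4)·(2.4) + (-0.6)·(-0.6) + (-4.6)·(-4.6)) / 4 = 33.2/4 = 8.3
  S[A,B] = ((2.4)·(-4.4) + (0.4)·(-0.4) + (2.4)·(1.6) + (-0.6)·(1.6) + (-4.6)·(1.6)) / 4 = -15.2/4 = -3.8
  S[A,C] = ((2.4)·(-1) + (0.4)·(-2) + (2.4)·(3) + (-0.6)·(-1) + (-4.6)·(1)) / 4 = 0/4 = 0
  S[B,B] = ((-4.4)·(-4.4) + (-0.4)·(-0.4) + (1.6)·(1.6) + (1.6)·(1.6) + (1.6)·(1.6)) / 4 = 27.2/4 = 6.8
  S[B,C] = ((-4.4)·(-1) + (-0.4)·(-2) + (1.6)·(3) + (1.6)·(-1) + (1.6)·(1)) / 4 = 10/4 = 2.5
  S[C,C] = ((-1)·(-1) + (-2)·(-2) + (3)·(3) + (-1)·(-1) + (1)·(1)) / 4 = 16/4 = 4

S is symmetric (S[j,i] = S[i,j]). Assembling:

S = [[8.3, -3.8, 0],
 [-3.8, 6.8, 2.5],
 [0, 2.5, 4]]


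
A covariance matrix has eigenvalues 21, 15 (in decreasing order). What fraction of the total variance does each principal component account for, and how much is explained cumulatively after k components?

Step 1 — total variance = trace(Sigma) = Σ λ_i = 21 + 15 = 36.

Step 2 — fraction explained by component i = λ_i / Σ λ:
  PC1: 21/36 = 0.5833
  PC2: 15/36 = 0.4167

Step 3 — cumulative fraction after k components = (λ_1 + ... + λ_k) / Σ λ:
  k = 1: 21/36 = 0.5833
  k = 2: (21 + 15)/36 = 36/36 = 1

Summary (fraction, with percent):

explained: PC1 0.5833 (58.33%), PC2 0.4167 (41.67%);  cumulative: 0.5833, 1


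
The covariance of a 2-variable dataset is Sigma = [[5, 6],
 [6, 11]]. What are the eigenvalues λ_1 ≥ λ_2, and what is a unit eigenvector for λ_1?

Step 1 — characteristic polynomial of 2×2 Sigma:
  det(Sigma - λI) = λ² - trace · λ + det = 0.
  trace = 5 + 11 = 16, det = 5·11 - (6)² = 19.
Step 2 — discriminant:
  Δ = trace² - 4·det = 256 - 76 = 180.
Step 3 — eigenvalues:
  λ = (trace ± √Δ)/2 = (16 ± 13.4164)/2,
  λ_1 = 14.7082,  λ_2 = 1.2918.

Step 4 — unit eigenvector for λ_1: solve (Sigma - λ_1 I)v = 0. First row:
  (5 - 14.7082)·v_x + (6)·v_y = 0, i.e. (-9.7082)·v_x + (6)·v_y = 0,
  so v ∝ (b, λ_1 - a) = (6, 9.7082) = u.
  ||u|| = √((6)² + (9.7082)²) = √(130.2492) ≈ 11.4127,
  v_1 = u/||u|| ≈ (0.5257, 0.8507) (||v_1|| = 1).

λ_1 = 14.7082,  λ_2 = 1.2918;  v_1 ≈ (0.5257, 0.8507)


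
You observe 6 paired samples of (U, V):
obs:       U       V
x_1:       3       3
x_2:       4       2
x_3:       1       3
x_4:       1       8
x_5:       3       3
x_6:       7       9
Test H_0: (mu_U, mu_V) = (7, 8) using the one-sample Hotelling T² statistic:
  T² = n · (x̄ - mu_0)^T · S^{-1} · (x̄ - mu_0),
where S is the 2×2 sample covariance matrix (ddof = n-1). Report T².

Step 1 — sample mean vector:
  mean(U) = (3 + 4 + 1 + 1 + 3 + 7) / 6 = 19/6 = 3.1667
  mean(V) = (3 + 2 + 3 + 8 + 3 + 9) / 6 = 28/6 = 4.6667
  x̄ = (3.1667, 4.6667),  deviation x̄ - mu_0 = (3.1667, 4.6667) - (7, 8) = (-3.8333, -3.3333).

Step 2 — sample covariance matrix, S[i,j] = (1/(n-1)) · Σ_k (x_{k,i} - mean_i) · (x_{k,j} - mean_j), divisor n-1 = 5:
  S[U,U] = ((-0.1667)·(-0.1667) + (0.8333)·(0.8333) + (-2.1667)·(-2.1667) + (-2.1667)·(-2.1667) + (-0.1667)·(-0.1667) + (3.8333)·(3.8333)) / 5 = 24.8333/5 = 4.9667
  S[U,V] = ((-0.1667)·(-1.6667) + (0.8333)·(-2.6667) + (-2.1667)·(-1.6667) + (-2.1667)·(3.3333) + (-0.1667)·(-1.6667) + (3.8333)·(4.3333)) / 5 = 11.3333/5 = 2.2667
  S[V,V] = ((-1.6667)·(-1.6667) + (-2.6667)·(-2.6667) + (-1.6667)·(-1.6667) + (3.3333)·(3.3333) + (-1.6667)·(-1.6667) + (4.3333)·(4.3333)) / 5 = 45.3333/5 = 9.0667
  S = [[4.9667, 2.2667],
 [2.2667, 9.0667]].

Step 3 — invert S. det(S) = 4.9667·9.0667 - (2.2667)² = 39.8933.
  S^{-1} = (1/det) · [[d, -b], [-b, a]] = [[0.2273, -0.0568],
 [-0.0568, 0.1245]].

Step 4 — quadratic form (x̄ - mu_0)^T · S^{-1} · (x̄ - mu_0):
  S^{-1} · (x̄ - mu_0) = (-0.6818, -0.1972),
  (x̄ - mu_0)^T · [...] = (-3.8333)·(-0.6818) + (-3.3333)·(-0.1972) = 3.2709.

Step 5 — scale by n: T² = 6 · 3.2709 = 19.6257.

T² ≈ 19.6257


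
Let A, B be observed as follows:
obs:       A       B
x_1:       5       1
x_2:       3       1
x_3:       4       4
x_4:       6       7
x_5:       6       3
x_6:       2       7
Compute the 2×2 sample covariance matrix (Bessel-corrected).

Step 1 — column means:
  mean(A) = (5 + 3 + 4 + 6 + 6 + 2) / 6 = 26/6 = 4.3333
  mean(B) = (1 + 1 + 4 + 7 + 3 + 7) / 6 = 23/6 = 3.8333

Step 2 — sample covariance S[i,j] = (1/(n-1)) · Σ_k (x_{k,i} - mean_i) · (x_{k,j} - mean_j), with n-1 = 5.
  S[A,A] = ((0.6667)·(0.6667) + (-1.3333)·(-1.3333) + (-0.3333)·(-0.3333) + (1.6667)·(1.6667) + (1.6667)·(1.6667) + (-2.3333)·(-2.3333)) / 5 = 13.3333/5 = 2.6667
  S[A,B] = ((0.6667)·(-2.8333) + (-1.3333)·(-2.8333) + (-0.3333)·(0.1667) + (1.6667)·(3.1667) + (1.6667)·(-0.8333) + (-2.3333)·(3.1667)) / 5 = -1.6667/5 = -0.3333
  S[B,B] = ((-2.8333)·(-2.8333) + (-2.8333)·(-2.8333) + (0.1667)·(0.1667) + (3.1667)·(3.1667) + (-0.8333)·(-0.8333) + (3.1667)·(3.1667)) / 5 = 36.8333/5 = 7.3667

S is symmetric (S[j,i] = S[i,j]). Assembling:

S = [[2.6667, -0.3333],
 [-0.3333, 7.3667]]


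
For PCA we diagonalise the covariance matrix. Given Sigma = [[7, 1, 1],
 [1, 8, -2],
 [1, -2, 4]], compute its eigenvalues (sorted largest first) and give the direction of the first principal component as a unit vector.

Step 1 — characteristic polynomial p(λ) = det(λI - Sigma) = λ³ - tr·λ² + c_1·λ - det, where tr = trace, c_1 = sum of the principal 2×2 minors, det = det(Sigma):
  tr = 7 + 8 + 4 = 19,
  c_1 = (7·8 - (1)²) + (7·4 - (1)²) + (8·4 - (-2)²) = 55 + 27 + 28 = 110,
  det = 7·(8·4 - (-2)²) - (1)·((1)·4 - (-2)·(1)) + (1)·((1)·(-2) - 8·(1)) = 7·(28) - (1)·(6) + (1)·(-10) = 180.
  So p(λ) = λ³ - 19λ² + 110λ - 180.
Step 2 — look for an integer root (rational root theorem: any rational root is an integer divisor of 180). Testing λ = 9:
  p(9) = 729 - 1539 + 990 - 180 = 0  ✓
  Dividing out (λ - 9): p(λ) = (λ - 9)(λ² - 10λ + 20).
Step 3 — remaining eigenvalues from the quadratic λ² - 10λ + 20 = 0:
  Δ = 10² - 4·20 = 100 - 80 = 20,  λ = (10 ± √20)/2 = (10 ± 4.4721)/2 ≈ 7.2361 or 2.7639.
  Sorted: λ_1 = 9,  λ_2 = 7.2361,  λ_3 = 2.7639  (check: sum = 19 = tr ✓).

Step 4 — unit eigenvector for λ_1 = 9: v spans the null space of (Sigma - λ_1 I), whose rows are
  r_1 = (-2, 1, 1),  r_2 = (1, -1, -2),  r_3 = (1, -2, -5).
  v is orthogonal to every row, so take v ∝ r_1 × r_2 = ((1)·(-2) - (1)·(-1), (1)·(1) - (-2)·(-2), (-2)·(-1) - (1)·(1)) = (-1, -3, 1).
  Rescale (multiply by -1 so the first nonzero entry is positive): u = (1, 3, -1).
  ||u|| = √((1)² + (3)² + (-1)²) = √(11) ≈ 3.3166,  v_1 = u/||u|| ≈ (0.3015, 0.9045, -0.3015) (||v_1|| = 1).

λ_1 = 9,  λ_2 = 7.2361,  λ_3 = 2.7639;  v_1 ≈ (0.3015, 0.9045, -0.3015)


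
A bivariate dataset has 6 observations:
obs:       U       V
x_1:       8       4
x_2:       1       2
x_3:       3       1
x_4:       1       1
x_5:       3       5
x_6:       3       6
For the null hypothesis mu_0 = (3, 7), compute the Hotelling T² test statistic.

Step 1 — sample mean vector:
  mean(U) = (8 + 1 + 3 + 1 + 3 + 3) / 6 = 19/6 = 3.1667
  mean(V) = (4 + 2 + 1 + 1 + 5 + 6) / 6 = 19/6 = 3.1667
  x̄ = (3.1667, 3.1667),  deviation x̄ - mu_0 = (3.1667, 3.1667) - (3, 7) = (0.1667, -3.8333).

Step 2 — sample covariance matrix, S[i,j] = (1/(n-1)) · Σ_k (x_{k,i} - mean_i) · (x_{k,j} - mean_j), divisor n-1 = 5:
  S[U,U] = ((4.8333)·(4.8333) + (-2.1667)·(-2.1667) + (-0.1667)·(-0.1667) + (-2.1667)·(-2.1667) + (-0.1667)·(-0.1667) + (-0.1667)·(-0.1667)) / 5 = 32.8333/5 = 6.5667
  S[U,V] = ((4.8333)·(0.8333) + (-2.1667)·(-1.1667) + (-0.1667)·(-2.1667) + (-2.1667)·(-2.1667) + (-0.1667)·(1.8333) + (-0.1667)·(2.8333)) / 5 = 10.8333/5 = 2.1667
  S[V,V] = ((0.8333)·(0.8333) + (-1.1667)·(-1.1667) + (-2.1667)·(-2.1667) + (-2.1667)·(-2.1667) + (1.8333)·(1.8333) + (2.8333)·(2.8333)) / 5 = 22.8333/5 = 4.5667
  S = [[6.5667, 2.1667],
 [2.1667, 4.5667]].

Step 3 — invert S. det(S) = 6.5667·4.5667 - (2.1667)² = 25.2933.
  S^{-1} = (1/det) · [[d, -b], [-b, a]] = [[0.1805, -0.0857],
 [-0.0857, 0.2596]].

Step 4 — quadratic form (x̄ - mu_0)^T · S^{-1} · (x̄ - mu_0):
  S^{-1} · (x̄ - mu_0) = (0.3585, -1.0095),
  (x̄ - mu_0)^T · [...] = (0.1667)·(0.3585) + (-3.8333)·(-1.0095) = 3.9295.

Step 5 — scale by n: T² = 6 · 3.9295 = 23.5767.

T² ≈ 23.5767


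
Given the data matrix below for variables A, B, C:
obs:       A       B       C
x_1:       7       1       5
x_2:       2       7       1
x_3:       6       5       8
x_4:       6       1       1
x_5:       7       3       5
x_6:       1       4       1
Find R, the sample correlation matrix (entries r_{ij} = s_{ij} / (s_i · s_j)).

Step 1 — column means:
  mean(A) = (7 + 2 + 6 + 6 + 7 + 1) / 6 = 29/6 = 4.8333
  mean(B) = (1 + 7 + 5 + 1 + 3 + 4) / 6 = 21/6 = 3.5
  mean(C) = (5 + 1 + 8 + 1 + 5 + 1) / 6 = 21/6 = 3.5

Step 2 — sample variances and covariances s[i,j] = (1/(n-1)) · Σ_k (x_{k,i} - mean_i) · (x_{k,j} - mean_j), with n-1 = 5:
  s[A,A] = ((2.1667)·(2.1667) + (-2.8333)·(-2.8333) + (1.1667)·(1.1667) + (1.1667)·(1.1667) + (2.1667)·(2.1667) + (-3.8333)·(-3.8333)) / 5 = 34.8333/5 = 6.9667
  s[A,B] = ((2.1667)·(-2.5) + (-2.8333)·(3.5) + (1.1667)·(1.5) + (1.1667)·(-2.5) + (2.1667)·(-0.5) + (-3.8333)·(0.5)) / 5 = -19.5/5 = -3.9
  s[A,C] = ((2.1667)·(1.5) + (-2.8333)·(-2.5) + (1.1667)·(4.5) + (1.1667)·(-2.5) + (2.1667)·(1.5) + (-3.8333)·(-2.5)) / 5 = 25.5/5 = 5.1
  s[B,B] = ((-2.5)·(-2.5) + (3.5)·(3.5) + (1.5)·(1.5) + (-2.5)·(-2.5) + (-0.5)·(-0.5) + (0.5)·(0.5)) / 5 = 27.5/5 = 5.5
  s[B,C] = ((-2.5)·(1.5) + (3.5)·(-2.5) + (1.5)·(4.5) + (-2.5)·(-2.5) + (-0.5)·(1.5) + (0.5)·(-2.5)) / 5 = -1.5/5 = -0.3
  s[C,C] = ((1.5)·(1.5) + (-2.5)·(-2.5) + (4.5)·(4.5) + (-2.5)·(-2.5) + (1.5)·(1.5) + (-2.5)·(-2.5)) / 5 = 43.5/5 = 8.7
  Sample standard deviations s_i = √(s[i,i]):
  s(A) = √(6.9667) = 2.6394
  s(B) = √(5.5) = 2.3452
  s(C) = √(8.7) = 2.9496

Step 3 — r_{ij} = s_{ij} / (s_i · s_j):
  r[A,A] = 1 (diagonal).
  r[A,B] = -3.9 / (2.6394 · 2.3452) = -3.9 / 6.19 = -0.63
  r[A,C] = 5.1 / (2.6394 · 2.9496) = 5.1 / 7.7852 = 0.6551
  r[B,B] = 1 (diagonal).
  r[B,C] = -0.3 / (2.3452 · 2.9496) = -0.3 / 6.9174 = -0.0434
  r[C,C] = 1 (diagonal).

R is symmetric with unit diagonal. Assembling:

R = [[1, -0.63, 0.6551],
 [-0.63, 1, -0.0434],
 [0.6551, -0.0434, 1]]


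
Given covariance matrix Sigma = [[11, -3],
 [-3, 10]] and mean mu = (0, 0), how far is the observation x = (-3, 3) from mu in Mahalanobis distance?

Step 1 — centre the observation: (x - mu) = (-3, 3).

Step 2 — invert Sigma. det(Sigma) = 11·10 - (-3)² = 101.
  Sigma^{-1} = (1/det) · [[d, -b], [-b, a]] = [[0.099, 0.0297],
 [0.0297, 0.1089]].

Step 3 — form the quadratic (x - mu)^T · Sigma^{-1} · (x - mu):
  Sigma^{-1} · (x - mu) = (-0.2079, 0.2376).
  (x - mu)^T · [Sigma^{-1} · (x - mu)] = (-3)·(-0.2079) + (3)·(0.2376) = 1.3366.

Step 4 — take square root: d = √(1.3366) ≈ 1.1561.

d(x, mu) = √(1.3366) ≈ 1.1561


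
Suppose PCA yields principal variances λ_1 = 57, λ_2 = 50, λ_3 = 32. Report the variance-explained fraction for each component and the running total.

Step 1 — total variance = trace(Sigma) = Σ λ_i = 57 + 50 + 32 = 139.

Step 2 — fraction explained by component i = λ_i / Σ λ:
  PC1: 57/139 = 0.4101
  PC2: 50/139 = 0.3597
  PC3: 32/139 = 0.2302

Step 3 — cumulative fraction after k components = (λ_1 + ... + λ_k) / Σ λ:
  k = 1: 57/139 = 0.4101
  k = 2: (57 + 50)/139 = 107/139 = 0.7698
  k = 3: (57 + 50 + 32)/139 = 139/139 = 1

Summary (fraction, with percent):

explained: PC1 0.4101 (41.01%), PC2 0.3597 (35.97%), PC3 0.2302 (23.02%);  cumulative: 0.4101, 0.7698, 1


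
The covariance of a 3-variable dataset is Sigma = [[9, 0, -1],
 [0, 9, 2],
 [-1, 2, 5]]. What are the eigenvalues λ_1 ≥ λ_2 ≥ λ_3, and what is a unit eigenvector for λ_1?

Step 1 — characteristic polynomial p(λ) = det(λI - Sigma) = λ³ - tr·λ² + c_1·λ - det, where tr = trace, c_1 = sum of the principal 2×2 minors, det = det(Sigma):
  tr = 9 + 9 + 5 = 23,
  c_1 = (9·9 - (0)²) + (9·5 - (-1)²) + (9·5 - (2)²) = 81 + 44 + 41 = 166,
  det = 9·(9·5 - (2)²) - (0)·((0)·5 - (2)·(-1)) + (-1)·((0)·(2) - 9·(-1)) = 9·(41) - (0)·(2) + (-1)·(9) = 360.
  So p(λ) = λ³ - 23λ² + 166λ - 360.
Step 2 — look for an integer root (rational root theorem: any rational root is an integer divisor of 360). Testing λ = 4:
  p(4) = 64 - 368 + 664 - 360 = 0  ✓
  Dividing out (λ - 4): p(λ) = (λ - 4)(λ² - 19λ + 90).
Step 3 — remaining eigenvalues from the quadratic λ² - 19λ + 90 = 0:
  Δ = 19² - 4·90 = 361 - 360 = 1,  λ = (19 ± √1)/2 = (19 ± 1)/2 = 10 or 9.
  Sorted: λ_1 = 10,  λ_2 = 9,  λ_3 = 4  (check: sum = 23 = tr ✓).

Step 4 — unit eigenvector for λ_1 = 10: v spans the null space of (Sigma - λ_1 I), whose rows are
  r_1 = (-1, 0, -1),  r_2 = (0, -1, 2),  r_3 = (-1, 2, -5).
  v is orthogonal to every row, so take v ∝ r_1 × r_2 = ((0)·(2) - (-1)·(-1), (-1)·(0) - (-1)·(2), (-1)·(-1) - (0)·(0)) = (-1, 2, 1).
  Rescale (multiply by -1 so the first nonzero entry is positive): u = (1, -2, -1).
  ||u|| = √((1)² + (-2)² + (-1)²) = √(6) ≈ 2.4495,  v_1 = u/||u|| ≈ (0.4082, -0.8165, -0.4082) (||v_1|| = 1).

λ_1 = 10,  λ_2 = 9,  λ_3 = 4;  v_1 ≈ (0.4082, -0.8165, -0.4082)
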